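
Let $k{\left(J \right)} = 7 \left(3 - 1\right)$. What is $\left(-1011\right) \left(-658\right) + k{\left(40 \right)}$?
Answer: $665252$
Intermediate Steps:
$k{\left(J \right)} = 14$ ($k{\left(J \right)} = 7 \left(3 - 1\right) = 7 \cdot 2 = 14$)
$\left(-1011\right) \left(-658\right) + k{\left(40 \right)} = \left(-1011\right) \left(-658\right) + 14 = 665238 + 14 = 665252$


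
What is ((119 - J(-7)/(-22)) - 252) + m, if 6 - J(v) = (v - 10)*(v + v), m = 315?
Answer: 1886/11 ≈ 171.45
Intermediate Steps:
J(v) = 6 - 2*v*(-10 + v) (J(v) = 6 - (v - 10)*(v + v) = 6 - (-10 + v)*2*v = 6 - 2*v*(-10 + v))
((119 - J(-7)/(-22)) - 252) + m = ((119 - (6 - 2*(-7)² + 20*(-7))/(-22)) - 252) + 315 = ((119 - (6 - 2*49 - 140)*(-1)/22) - 252) + 315 = ((119 - (6 - 98 - 140)*(-1)/22) - 252) + 315 = ((119 - (-232)*(-1)/22) - 252) + 315 = ((119 - 1*116/11) - 252) + 315 = ((119 - 116/11) - 252) + 315 = (1193/11 - 252) + 315 = -1579/11 + 315 = 1886/11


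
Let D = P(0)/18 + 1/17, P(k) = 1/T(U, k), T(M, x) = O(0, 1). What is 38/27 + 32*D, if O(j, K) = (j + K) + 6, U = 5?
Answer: 11386/3213 ≈ 3.5437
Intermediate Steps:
O(j, K) = 6 + K + j (O(j, K) = (K + j) + 6 = 6 + K + j)
T(M, x) = 7 (T(M, x) = 6 + 1 + 0 = 7)
P(k) = ⅐ (P(k) = 1/7 = ⅐)
D = 143/2142 (D = (⅐)/18 + 1/17 = (⅐)*(1/18) + 1*(1/17) = 1/126 + 1/17 = 143/2142 ≈ 0.066760)
38/27 + 32*D = 38/27 + 32*(143/2142) = 38*(1/27) + 2288/1071 = 38/27 + 2288/1071 = 11386/3213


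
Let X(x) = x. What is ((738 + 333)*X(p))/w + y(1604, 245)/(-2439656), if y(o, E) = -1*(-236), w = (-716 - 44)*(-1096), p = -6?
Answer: -992113001/127008491360 ≈ -0.0078114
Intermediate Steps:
w = 832960 (w = -760*(-1096) = 832960)
y(o, E) = 236
((738 + 333)*X(p))/w + y(1604, 245)/(-2439656) = ((738 + 333)*(-6))/832960 + 236/(-2439656) = (1071*(-6))*(1/832960) + 236*(-1/2439656) = -6426*1/832960 - 59/609914 = -3213/416480 - 59/609914 = -992113001/127008491360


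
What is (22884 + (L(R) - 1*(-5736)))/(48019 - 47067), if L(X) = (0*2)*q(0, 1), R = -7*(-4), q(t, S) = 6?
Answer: 7155/238 ≈ 30.063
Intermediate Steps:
R = 28
L(X) = 0 (L(X) = (0*2)*6 = 0*6 = 0)
(22884 + (L(R) - 1*(-5736)))/(48019 - 47067) = (22884 + (0 - 1*(-5736)))/(48019 - 47067) = (22884 + (0 + 5736))/952 = (22884 + 5736)*(1/952) = 28620*(1/952) = 7155/238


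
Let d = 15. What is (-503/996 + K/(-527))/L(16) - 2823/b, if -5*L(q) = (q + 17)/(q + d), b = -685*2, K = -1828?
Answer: -4539269881/382747860 ≈ -11.860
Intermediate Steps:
b = -1370
L(q) = -(17 + q)/(5*(15 + q)) (L(q) = -(q + 17)/(5*(q + 15)) = -(17 + q)/(5*(15 + q)))
(-503/996 + K/(-527))/L(16) - 2823/b = (-503/996 - 1828/(-527))/(((-17 - 1*16)/(5*(15 + 16)))) - 2823/(-1370) = (-503*1/996 - 1828*(-1/527))/(((⅕)*(-17 - 16)/31)) - 2823*(-1/1370) = (-503/996 + 1828/527)/(((⅕)*(1/31)*(-33))) + 2823/1370 = 1555607/(524892*(-33/155)) + 2823/1370 = (1555607/524892)*(-155/33) + 2823/1370 = -7778035/558756 + 2823/1370 = -4539269881/382747860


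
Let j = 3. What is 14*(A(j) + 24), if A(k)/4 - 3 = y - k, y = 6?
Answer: 672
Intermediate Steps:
A(k) = 36 - 4*k (A(k) = 12 + 4*(6 - k) = 12 + (24 - 4*k) = 36 - 4*k)
14*(A(j) + 24) = 14*((36 - 4*3) + 24) = 14*((36 - 12) + 24) = 14*(24 + 24) = 14*48 = 672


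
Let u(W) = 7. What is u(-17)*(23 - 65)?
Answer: -294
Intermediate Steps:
u(-17)*(23 - 65) = 7*(23 - 65) = 7*(-42) = -294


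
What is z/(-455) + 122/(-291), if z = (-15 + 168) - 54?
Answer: -84319/132405 ≈ -0.63683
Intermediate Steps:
z = 99 (z = 153 - 54 = 99)
z/(-455) + 122/(-291) = 99/(-455) + 122/(-291) = 99*(-1/455) + 122*(-1/291) = -99/455 - 122/291 = -84319/132405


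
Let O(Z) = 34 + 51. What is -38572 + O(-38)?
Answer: -38487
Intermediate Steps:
O(Z) = 85
-38572 + O(-38) = -38572 + 85 = -38487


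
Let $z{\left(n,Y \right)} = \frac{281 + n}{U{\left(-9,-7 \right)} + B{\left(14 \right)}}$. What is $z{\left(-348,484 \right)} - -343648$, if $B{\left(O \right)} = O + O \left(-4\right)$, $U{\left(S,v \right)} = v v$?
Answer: $\frac{2405469}{7} \approx 3.4364 \cdot 10^{5}$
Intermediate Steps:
$U{\left(S,v \right)} = v^{2}$
$B{\left(O \right)} = - 3 O$ ($B{\left(O \right)} = O - 4 O = - 3 O$)
$z{\left(n,Y \right)} = \frac{281}{7} + \frac{n}{7}$ ($z{\left(n,Y \right)} = \frac{281 + n}{\left(-7\right)^{2} - 42} = \frac{281 + n}{49 - 42} = \frac{281 + n}{7} = \left(281 + n\right) \frac{1}{7} = \frac{281}{7} + \frac{n}{7}$)
$z{\left(-348,484 \right)} - -343648 = \left(\frac{281}{7} + \frac{1}{7} \left(-348\right)\right) - -343648 = \left(\frac{281}{7} - \frac{348}{7}\right) + 343648 = - \frac{67}{7} + 343648 = \frac{2405469}{7}$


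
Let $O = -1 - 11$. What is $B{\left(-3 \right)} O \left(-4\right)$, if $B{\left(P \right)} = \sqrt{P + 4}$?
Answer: $48$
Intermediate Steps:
$B{\left(P \right)} = \sqrt{4 + P}$
$O = -12$ ($O = -1 - 11 = -12$)
$B{\left(-3 \right)} O \left(-4\right) = \sqrt{4 - 3} \left(-12\right) \left(-4\right) = \sqrt{1} \left(-12\right) \left(-4\right) = 1 \left(-12\right) \left(-4\right) = \left(-12\right) \left(-4\right) = 48$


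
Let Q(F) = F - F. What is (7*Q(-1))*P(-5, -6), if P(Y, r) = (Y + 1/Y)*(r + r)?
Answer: 0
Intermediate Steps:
Q(F) = 0
P(Y, r) = 2*r*(Y + 1/Y) (P(Y, r) = (Y + 1/Y)*(2*r) = 2*r*(Y + 1/Y))
(7*Q(-1))*P(-5, -6) = (7*0)*(2*(-6)*(1 + (-5)²)/(-5)) = 0*(2*(-6)*(-⅕)*(1 + 25)) = 0*(2*(-6)*(-⅕)*26) = 0*(312/5) = 0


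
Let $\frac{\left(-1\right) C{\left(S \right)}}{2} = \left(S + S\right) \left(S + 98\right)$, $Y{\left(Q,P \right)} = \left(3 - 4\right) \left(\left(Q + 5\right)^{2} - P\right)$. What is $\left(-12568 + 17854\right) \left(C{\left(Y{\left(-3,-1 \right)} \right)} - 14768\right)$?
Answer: $-68231688$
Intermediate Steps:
$Y{\left(Q,P \right)} = P - \left(5 + Q\right)^{2}$ ($Y{\left(Q,P \right)} = - (\left(5 + Q\right)^{2} - P) = P - \left(5 + Q\right)^{2}$)
$C{\left(S \right)} = - 4 S \left(98 + S\right)$ ($C{\left(S \right)} = - 2 \left(S + S\right) \left(S + 98\right) = - 2 \cdot 2 S \left(98 + S\right) = - 4 S \left(98 + S\right)$)
$\left(-12568 + 17854\right) \left(C{\left(Y{\left(-3,-1 \right)} \right)} - 14768\right) = \left(-12568 + 17854\right) \left(- 4 \left(-1 - \left(5 - 3\right)^{2}\right) \left(98 - \left(1 + \left(5 - 3\right)^{2}\right)\right) - 14768\right) = 5286 \left(- 4 \left(-1 - 2^{2}\right) \left(98 - 5\right) - 14768\right) = 5286 \left(- 4 \left(-1 - 4\right) \left(98 - 5\right) - 14768\right) = 5286 \left(\left(-4\right) \left(-5\right) \left(98 - 5\right) - 14768\right) = 5286 \left(\left(-4\right) \left(-5\right) 93 - 14768\right) = 5286 \left(1860 - 14768\right) = 5286 \left(-12908\right) = -68231688$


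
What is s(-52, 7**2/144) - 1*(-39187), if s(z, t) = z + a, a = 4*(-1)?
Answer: 39131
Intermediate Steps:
a = -4
s(z, t) = -4 + z (s(z, t) = z - 4 = -4 + z)
s(-52, 7**2/144) - 1*(-39187) = (-4 - 52) - 1*(-39187) = -56 + 39187 = 39131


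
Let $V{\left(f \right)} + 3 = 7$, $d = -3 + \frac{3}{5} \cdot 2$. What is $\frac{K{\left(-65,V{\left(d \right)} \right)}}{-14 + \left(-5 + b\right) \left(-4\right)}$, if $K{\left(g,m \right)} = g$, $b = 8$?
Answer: $\frac{5}{2} \approx 2.5$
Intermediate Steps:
$d = - \frac{9}{5}$ ($d = -3 + 3 \cdot \frac{1}{5} \cdot 2 = -3 + \frac{3}{5} \cdot 2 = -3 + \frac{6}{5} = - \frac{9}{5} \approx -1.8$)
$V{\left(f \right)} = 4$ ($V{\left(f \right)} = -3 + 7 = 4$)
$\frac{K{\left(-65,V{\left(d \right)} \right)}}{-14 + \left(-5 + b\right) \left(-4\right)} = - \frac{65}{-14 + \left(-5 + 8\right) \left(-4\right)} = - \frac{65}{-14 + 3 \left(-4\right)} = - \frac{65}{-14 - 12} = - \frac{65}{-26} = \left(-65\right) \left(- \frac{1}{26}\right) = \frac{5}{2}$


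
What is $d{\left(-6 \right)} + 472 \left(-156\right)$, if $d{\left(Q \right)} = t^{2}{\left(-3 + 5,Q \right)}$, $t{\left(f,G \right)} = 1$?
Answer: $-73631$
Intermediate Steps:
$d{\left(Q \right)} = 1$ ($d{\left(Q \right)} = 1^{2} = 1$)
$d{\left(-6 \right)} + 472 \left(-156\right) = 1 + 472 \left(-156\right) = 1 - 73632 = -73631$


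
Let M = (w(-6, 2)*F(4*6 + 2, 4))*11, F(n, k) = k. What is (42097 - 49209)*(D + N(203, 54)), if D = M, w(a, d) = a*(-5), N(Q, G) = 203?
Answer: -10831576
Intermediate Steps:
w(a, d) = -5*a
M = 1320 (M = (-5*(-6)*4)*11 = (30*4)*11 = 120*11 = 1320)
D = 1320
(42097 - 49209)*(D + N(203, 54)) = (42097 - 49209)*(1320 + 203) = -7112*1523 = -10831576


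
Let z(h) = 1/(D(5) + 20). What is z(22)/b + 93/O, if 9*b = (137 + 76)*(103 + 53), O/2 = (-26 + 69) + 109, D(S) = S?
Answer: 2146051/7014800 ≈ 0.30593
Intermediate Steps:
z(h) = 1/25 (z(h) = 1/(5 + 20) = 1/25)
O = 304 (O = 2*((-26 + 69) + 109) = 2*(43 + 109) = 2*152 = 304)
b = 3692 (b = ((137 + 76)*(103 + 53))/9 = (213*156)/9 = (⅑)*33228 = 3692)
z(22)/b + 93/O = (1/25)/3692 + 93/304 = (1/25)*(1/3692) + 93*(1/304) = 1/92300 + 93/304 = 2146051/7014800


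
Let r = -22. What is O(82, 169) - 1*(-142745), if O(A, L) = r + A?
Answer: 142805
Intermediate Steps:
O(A, L) = -22 + A
O(82, 169) - 1*(-142745) = (-22 + 82) - 1*(-142745) = 60 + 142745 = 142805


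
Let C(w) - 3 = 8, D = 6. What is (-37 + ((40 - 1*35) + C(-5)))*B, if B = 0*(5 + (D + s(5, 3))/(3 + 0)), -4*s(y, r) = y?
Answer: 0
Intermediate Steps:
s(y, r) = -y/4
C(w) = 11 (C(w) = 3 + 8 = 11)
B = 0 (B = 0*(5 + (6 - ¼*5)/(3 + 0)) = 0*(5 + (6 - 5/4)/3) = 0*(5 + (19/4)*(⅓)) = 0*(5 + 19/12) = 0*(79/12) = 0)
(-37 + ((40 - 1*35) + C(-5)))*B = (-37 + ((40 - 1*35) + 11))*0 = (-37 + ((40 - 35) + 11))*0 = (-37 + (5 + 11))*0 = (-37 + 16)*0 = -21*0 = 0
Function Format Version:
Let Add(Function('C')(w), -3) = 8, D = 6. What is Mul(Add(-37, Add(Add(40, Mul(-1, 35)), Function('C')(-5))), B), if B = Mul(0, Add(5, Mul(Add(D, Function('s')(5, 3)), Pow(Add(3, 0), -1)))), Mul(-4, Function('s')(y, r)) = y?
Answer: 0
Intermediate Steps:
Function('s')(y, r) = Mul(Rational(-1, 4), y)
Function('C')(w) = 11 (Function('C')(w) = Add(3, 8) = 11)
B = 0 (B = Mul(0, Add(5, Mul(Add(6, Mul(Rational(-1, 4), 5)), Pow(Add(3, 0), -1)))) = Mul(0, Add(5, Mul(Add(6, Rational(-5, 4)), Pow(3, -1)))) = Mul(0, Add(5, Mul(Rational(19, 4), Rational(1, 3)))) = Mul(0, Add(5, Rational(19, 12))) = Mul(0, Rational(79, 12)) = 0)
Mul(Add(-37, Add(Add(40, Mul(-1, 35)), Function('C')(-5))), B) = Mul(Add(-37, Add(Add(40, Mul(-1, 35)), 11)), 0) = Mul(Add(-37, Add(Add(40, -35), 11)), 0) = Mul(Add(-37, Add(5, 11)), 0) = Mul(Add(-37, 16), 0) = Mul(-21, 0) = 0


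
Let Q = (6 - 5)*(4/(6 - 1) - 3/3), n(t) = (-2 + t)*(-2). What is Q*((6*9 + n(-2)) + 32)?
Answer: -94/5 ≈ -18.800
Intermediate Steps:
n(t) = 4 - 2*t
Q = -⅕ (Q = 1*(4/5 - 3*⅓) = 1*(4*(⅕) - 1) = 1*(⅘ - 1) = 1*(-⅕) = -⅕ ≈ -0.20000)
Q*((6*9 + n(-2)) + 32) = -((6*9 + (4 - 2*(-2))) + 32)/5 = -((54 + (4 + 4)) + 32)/5 = -((54 + 8) + 32)/5 = -(62 + 32)/5 = -⅕*94 = -94/5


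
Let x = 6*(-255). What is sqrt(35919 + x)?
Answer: 3*sqrt(3821) ≈ 185.44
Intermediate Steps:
x = -1530
sqrt(35919 + x) = sqrt(35919 - 1530) = sqrt(34389) = 3*sqrt(3821)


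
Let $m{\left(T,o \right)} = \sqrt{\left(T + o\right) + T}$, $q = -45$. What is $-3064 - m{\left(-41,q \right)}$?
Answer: $-3064 - i \sqrt{127} \approx -3064.0 - 11.269 i$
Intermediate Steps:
$m{\left(T,o \right)} = \sqrt{o + 2 T}$
$-3064 - m{\left(-41,q \right)} = -3064 - \sqrt{-45 + 2 \left(-41\right)} = -3064 - \sqrt{-45 - 82} = -3064 - \sqrt{-127} = -3064 - i \sqrt{127}$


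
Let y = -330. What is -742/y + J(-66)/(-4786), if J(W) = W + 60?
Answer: 888298/394845 ≈ 2.2497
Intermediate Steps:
J(W) = 60 + W
-742/y + J(-66)/(-4786) = -742/(-330) + (60 - 66)/(-4786) = -742*(-1/330) - 6*(-1/4786) = 371/165 + 3/2393 = 888298/394845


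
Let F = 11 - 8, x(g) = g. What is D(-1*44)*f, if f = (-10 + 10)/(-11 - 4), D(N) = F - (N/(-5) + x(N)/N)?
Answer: 0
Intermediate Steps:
F = 3
D(N) = 2 + N/5 (D(N) = 3 - (N/(-5) + N/N) = 3 - (N*(-⅕) + 1) = 3 - (-N/5 + 1) = 3 - (1 - N/5) = 3 + (-1 + N/5) = 2 + N/5)
f = 0 (f = 0/(-15) = 0*(-1/15) = 0)
D(-1*44)*f = (2 + (-1*44)/5)*0 = (2 + (⅕)*(-44))*0 = (2 - 44/5)*0 = -34/5*0 = 0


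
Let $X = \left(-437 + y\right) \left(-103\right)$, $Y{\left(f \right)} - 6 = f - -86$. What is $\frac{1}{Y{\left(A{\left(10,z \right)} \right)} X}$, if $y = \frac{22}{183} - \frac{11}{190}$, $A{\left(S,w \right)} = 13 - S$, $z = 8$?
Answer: $\frac{366}{1564809269} \approx 2.3389 \cdot 10^{-7}$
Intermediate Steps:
$y = \frac{2167}{34770}$ ($y = 22 \cdot \frac{1}{183} - \frac{11}{190} = \frac{22}{183} - \frac{11}{190} = \frac{2167}{34770} \approx 0.062324$)
$Y{\left(f \right)} = 92 + f$ ($Y{\left(f \right)} = 6 + \left(f - -86\right) = 6 + \left(f + 86\right) = 6 + \left(86 + f\right) = 92 + f$)
$X = \frac{1564809269}{34770}$ ($X = \left(-437 + \frac{2167}{34770}\right) \left(-103\right) = \left(- \frac{15192323}{34770}\right) \left(-103\right) = \frac{1564809269}{34770} \approx 45005.0$)
$\frac{1}{Y{\left(A{\left(10,z \right)} \right)} X} = \frac{1}{\left(92 + \left(13 - 10\right)\right) \frac{1564809269}{34770}} = \frac{1}{92 + \left(13 - 10\right)} \frac{34770}{1564809269} = \frac{1}{92 + 3} \cdot \frac{34770}{1564809269} = \frac{1}{95} \cdot \frac{34770}{1564809269} = \frac{366}{1564809269}$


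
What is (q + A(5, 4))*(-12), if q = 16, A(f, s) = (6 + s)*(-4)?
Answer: 288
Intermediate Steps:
A(f, s) = -24 - 4*s
(q + A(5, 4))*(-12) = (16 + (-24 - 4*4))*(-12) = (16 + (-24 - 16))*(-12) = (16 - 40)*(-12) = -24*(-12) = 288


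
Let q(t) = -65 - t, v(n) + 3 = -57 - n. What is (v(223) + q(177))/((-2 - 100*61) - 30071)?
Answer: 525/36173 ≈ 0.014514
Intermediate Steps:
v(n) = -60 - n (v(n) = -3 + (-57 - n) = -60 - n)
(v(223) + q(177))/((-2 - 100*61) - 30071) = ((-60 - 1*223) + (-65 - 1*177))/((-2 - 100*61) - 30071) = ((-60 - 223) + (-65 - 177))/((-2 - 6100) - 30071) = (-283 - 242)/(-6102 - 30071) = -525/(-36173) = -525*(-1/36173) = 525/36173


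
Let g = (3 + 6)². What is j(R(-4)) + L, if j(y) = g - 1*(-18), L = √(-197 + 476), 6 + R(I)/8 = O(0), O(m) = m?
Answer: 99 + 3*√31 ≈ 115.70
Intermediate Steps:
g = 81 (g = 9² = 81)
R(I) = -48 (R(I) = -48 + 8*0 = -48 + 0 = -48)
L = 3*√31 (L = √279 = 3*√31 ≈ 16.703)
j(y) = 99 (j(y) = 81 - 1*(-18) = 81 + 18 = 99)
j(R(-4)) + L = 99 + 3*√31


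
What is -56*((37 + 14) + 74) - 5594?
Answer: -12594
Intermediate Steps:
-56*((37 + 14) + 74) - 5594 = -56*(51 + 74) - 5594 = -56*125 - 5594 = -7000 - 5594 = -12594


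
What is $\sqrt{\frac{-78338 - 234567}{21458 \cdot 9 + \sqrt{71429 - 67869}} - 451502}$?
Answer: $\frac{\sqrt{-174390564298 - 1806008 \sqrt{890}}}{2 \sqrt{96561 + \sqrt{890}}} \approx 671.94 i$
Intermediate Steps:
$\sqrt{\frac{-78338 - 234567}{21458 \cdot 9 + \sqrt{71429 - 67869}} - 451502} = \sqrt{- \frac{312905}{193122 + \sqrt{3560}} - 451502} = \sqrt{- \frac{312905}{193122 + 2 \sqrt{890}} - 451502} = \sqrt{-451502 - \frac{312905}{193122 + 2 \sqrt{890}}}$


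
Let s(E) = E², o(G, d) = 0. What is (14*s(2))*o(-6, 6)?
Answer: 0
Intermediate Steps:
(14*s(2))*o(-6, 6) = (14*2²)*0 = (14*4)*0 = 56*0 = 0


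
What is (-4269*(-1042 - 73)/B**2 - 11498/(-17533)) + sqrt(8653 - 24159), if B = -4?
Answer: 83456124323/280528 + I*sqrt(15506) ≈ 2.975e+5 + 124.52*I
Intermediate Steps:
(-4269*(-1042 - 73)/B**2 - 11498/(-17533)) + sqrt(8653 - 24159) = (-4269/((-4)**2/(-1042 - 73)) - 11498/(-17533)) + sqrt(8653 - 24159) = (-4269/(16/(-1115)) - 11498*(-1/17533)) + sqrt(-15506) = (-4269/((-1/1115*16)) + 11498/17533) + I*sqrt(15506) = (-4269/(-16/1115) + 11498/17533) + I*sqrt(15506) = (-4269*(-1115/16) + 11498/17533) + I*sqrt(15506) = (4759935/16 + 11498/17533) + I*sqrt(15506) = 83456124323/280528 + I*sqrt(15506)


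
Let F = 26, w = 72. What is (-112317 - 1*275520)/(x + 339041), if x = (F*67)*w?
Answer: -387837/464465 ≈ -0.83502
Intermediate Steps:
x = 125424 (x = (26*67)*72 = 1742*72 = 125424)
(-112317 - 1*275520)/(x + 339041) = (-112317 - 1*275520)/(125424 + 339041) = (-112317 - 275520)/464465 = -387837*1/464465 = -387837/464465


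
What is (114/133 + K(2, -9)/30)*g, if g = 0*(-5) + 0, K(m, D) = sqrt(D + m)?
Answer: 0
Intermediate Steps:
g = 0 (g = 0 + 0 = 0)
(114/133 + K(2, -9)/30)*g = (114/133 + sqrt(-9 + 2)/30)*0 = (114*(1/133) + sqrt(-7)*(1/30))*0 = (6/7 + (I*sqrt(7))*(1/30))*0 = (6/7 + I*sqrt(7)/30)*0 = 0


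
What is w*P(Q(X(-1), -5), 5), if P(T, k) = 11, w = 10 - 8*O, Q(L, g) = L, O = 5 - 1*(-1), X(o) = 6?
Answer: -418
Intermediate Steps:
O = 6 (O = 5 + 1 = 6)
w = -38 (w = 10 - 8*6 = 10 - 48 = -38)
w*P(Q(X(-1), -5), 5) = -38*11 = -418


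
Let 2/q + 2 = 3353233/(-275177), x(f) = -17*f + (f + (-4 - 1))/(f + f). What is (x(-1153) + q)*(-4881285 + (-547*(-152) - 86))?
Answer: -423311621573280833694/4500835811 ≈ -9.4052e+10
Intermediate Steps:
x(f) = -17*f + (-5 + f)/(2*f) (x(f) = -17*f + (f - 5)/((2*f)) = -17*f + (-5 + f)*(1/(2*f)) = -17*f + (-5 + f)/(2*f))
q = -550354/3903587 (q = 2/(-2 + 3353233/(-275177)) = 2/(-2 + 3353233*(-1/275177)) = 2/(-2 - 3353233/275177) = 2/(-3903587/275177) = 2*(-275177/3903587) = -550354/3903587 ≈ -0.14099)
(x(-1153) + q)*(-4881285 + (-547*(-152) - 86)) = ((½)*(-5 - 1153 - 34*(-1153)²)/(-1153) - 550354/3903587)*(-4881285 + (-547*(-152) - 86)) = ((½)*(-1/1153)*(-5 - 1153 - 34*1329409) - 550354/3903587)*(-4881285 + (83144 - 86)) = ((½)*(-1/1153)*(-5 - 1153 - 45199906) - 550354/3903587)*(-4881285 + 83058) = ((½)*(-1/1153)*(-45201064) - 550354/3903587)*(-4798227) = (22600532/1153 - 550354/3903587)*(-4798227) = (88222508350122/4500835811)*(-4798227) = -423311621573280833694/4500835811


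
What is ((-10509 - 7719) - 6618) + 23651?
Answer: -1195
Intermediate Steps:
((-10509 - 7719) - 6618) + 23651 = (-18228 - 6618) + 23651 = -24846 + 23651 = -1195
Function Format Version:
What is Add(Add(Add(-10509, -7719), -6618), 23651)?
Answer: -1195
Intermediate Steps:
Add(Add(Add(-10509, -7719), -6618), 23651) = Add(Add(-18228, -6618), 23651) = Add(-24846, 23651) = -1195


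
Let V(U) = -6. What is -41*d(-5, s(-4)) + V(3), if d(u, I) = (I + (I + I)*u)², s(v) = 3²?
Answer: -269007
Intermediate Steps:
s(v) = 9
d(u, I) = (I + 2*I*u)² (d(u, I) = (I + (2*I)*u)² = (I + 2*I*u)²)
-41*d(-5, s(-4)) + V(3) = -41*9²*(1 + 2*(-5))² - 6 = -3321*(1 - 10)² - 6 = -3321*(-9)² - 6 = -3321*81 - 6 = -41*6561 - 6 = -269001 - 6 = -269007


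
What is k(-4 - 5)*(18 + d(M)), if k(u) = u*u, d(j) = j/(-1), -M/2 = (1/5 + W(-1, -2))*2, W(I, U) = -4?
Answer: 1134/5 ≈ 226.80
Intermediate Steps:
M = 76/5 (M = -2*(1/5 - 4)*2 = -(-38)*2/5 = -2*(-38/5) = 76/5 ≈ 15.200)
d(j) = -j (d(j) = j*(-1) = -j)
k(u) = u**2
k(-4 - 5)*(18 + d(M)) = (-4 - 5)**2*(18 - 1*76/5) = (-9)**2*(18 - 76/5) = 81*(14/5) = 1134/5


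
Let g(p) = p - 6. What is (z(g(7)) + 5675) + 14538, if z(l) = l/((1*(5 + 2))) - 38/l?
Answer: 141226/7 ≈ 20175.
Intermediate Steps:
g(p) = -6 + p
z(l) = -38/l + l/7 (z(l) = l/((1*7)) - 38/l = l/7 - 38/l = -38/l + l/7)
(z(g(7)) + 5675) + 14538 = ((-38/(-6 + 7) + (-6 + 7)/7) + 5675) + 14538 = ((-38/1 + (⅐)*1) + 5675) + 14538 = ((-38*1 + ⅐) + 5675) + 14538 = ((-38 + ⅐) + 5675) + 14538 = (-265/7 + 5675) + 14538 = 39460/7 + 14538 = 141226/7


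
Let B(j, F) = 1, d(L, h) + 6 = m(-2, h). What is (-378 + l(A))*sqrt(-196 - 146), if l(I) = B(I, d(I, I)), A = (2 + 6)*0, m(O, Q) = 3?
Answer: -1131*I*sqrt(38) ≈ -6972.0*I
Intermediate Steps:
d(L, h) = -3 (d(L, h) = -6 + 3 = -3)
A = 0 (A = 8*0 = 0)
l(I) = 1
(-378 + l(A))*sqrt(-196 - 146) = (-378 + 1)*sqrt(-196 - 146) = -1131*I*sqrt(38)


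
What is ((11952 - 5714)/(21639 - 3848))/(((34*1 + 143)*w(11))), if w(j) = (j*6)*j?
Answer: 3119/1143089541 ≈ 2.7286e-6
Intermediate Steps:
w(j) = 6*j² (w(j) = (6*j)*j = 6*j²)
((11952 - 5714)/(21639 - 3848))/(((34*1 + 143)*w(11))) = ((11952 - 5714)/(21639 - 3848))/(((34*1 + 143)*(6*11²))) = (6238/17791)/(((34 + 143)*(6*121))) = (6238*(1/17791))/((177*726)) = (6238/17791)/128502 = (6238/17791)*(1/128502) = 3119/1143089541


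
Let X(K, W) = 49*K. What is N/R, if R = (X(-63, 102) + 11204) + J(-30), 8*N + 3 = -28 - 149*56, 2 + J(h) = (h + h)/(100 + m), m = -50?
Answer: -41875/324552 ≈ -0.12902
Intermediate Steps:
J(h) = -2 + h/25 (J(h) = -2 + (h + h)/(100 - 50) = -2 + (2*h)/50 = -2 + (2*h)*(1/50) = -2 + h/25)
N = -8375/8 (N = -3/8 + (-28 - 149*56)/8 = -3/8 + (-28 - 8344)/8 = -3/8 + (⅛)*(-8372) = -3/8 - 2093/2 = -8375/8 ≈ -1046.9)
R = 40569/5 (R = (49*(-63) + 11204) + (-2 + (1/25)*(-30)) = (-3087 + 11204) + (-2 - 6/5) = 8117 - 16/5 = 40569/5 ≈ 8113.8)
N/R = -8375/(8*40569/5) = -8375/8*5/40569 = -41875/324552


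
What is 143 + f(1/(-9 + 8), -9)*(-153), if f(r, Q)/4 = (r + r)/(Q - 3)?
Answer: 41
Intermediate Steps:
f(r, Q) = 8*r/(-3 + Q) (f(r, Q) = 4*((r + r)/(Q - 3)) = 4*((2*r)/(-3 + Q)) = 4*(2*r/(-3 + Q)) = 8*r/(-3 + Q))
143 + f(1/(-9 + 8), -9)*(-153) = 143 + (8/((-9 + 8)*(-3 - 9)))*(-153) = 143 + (8/(-1*(-12)))*(-153) = 143 + (8*(-1)*(-1/12))*(-153) = 143 + (⅔)*(-153) = 143 - 102 = 41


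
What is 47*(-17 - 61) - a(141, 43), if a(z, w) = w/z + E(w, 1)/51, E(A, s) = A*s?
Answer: -8790154/2397 ≈ -3667.1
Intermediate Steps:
a(z, w) = w/51 + w/z (a(z, w) = w/z + (w*1)/51 = w/z + w*(1/51) = w/z + w/51 = w/51 + w/z)
47*(-17 - 61) - a(141, 43) = 47*(-17 - 61) - ((1/51)*43 + 43/141) = 47*(-78) - (43/51 + 43*(1/141)) = -3666 - (43/51 + 43/141) = -3666 - 1*2752/2397 = -3666 - 2752/2397 = -8790154/2397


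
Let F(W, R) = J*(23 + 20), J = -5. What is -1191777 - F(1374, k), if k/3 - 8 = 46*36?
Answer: -1191562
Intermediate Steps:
k = 4992 (k = 24 + 3*(46*36) = 24 + 3*1656 = 24 + 4968 = 4992)
F(W, R) = -215 (F(W, R) = -5*(23 + 20) = -5*43 = -215)
-1191777 - F(1374, k) = -1191777 - 1*(-215) = -1191777 + 215 = -1191562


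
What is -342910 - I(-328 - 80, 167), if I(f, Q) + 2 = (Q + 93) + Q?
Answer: -343335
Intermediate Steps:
I(f, Q) = 91 + 2*Q (I(f, Q) = -2 + ((Q + 93) + Q) = -2 + ((93 + Q) + Q) = -2 + (93 + 2*Q) = 91 + 2*Q)
-342910 - I(-328 - 80, 167) = -342910 - (91 + 2*167) = -342910 - (91 + 334) = -342910 - 1*425 = -342910 - 425 = -343335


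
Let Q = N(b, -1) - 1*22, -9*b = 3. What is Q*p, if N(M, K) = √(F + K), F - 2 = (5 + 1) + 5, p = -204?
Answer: 4488 - 408*√3 ≈ 3781.3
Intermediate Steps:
b = -⅓ (b = -⅑*3 = -⅓ ≈ -0.33333)
F = 13 (F = 2 + ((5 + 1) + 5) = 2 + (6 + 5) = 2 + 11 = 13)
N(M, K) = √(13 + K)
Q = -22 + 2*√3 (Q = √(13 - 1) - 1*22 = √12 - 22 = 2*√3 - 22 = -22 + 2*√3 ≈ -18.536)
Q*p = (-22 + 2*√3)*(-204) = 4488 - 408*√3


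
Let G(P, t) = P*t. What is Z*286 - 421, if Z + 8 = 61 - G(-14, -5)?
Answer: -5283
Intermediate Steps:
Z = -17 (Z = -8 + (61 - (-14)*(-5)) = -8 + (61 - 1*70) = -8 + (61 - 70) = -8 - 9 = -17)
Z*286 - 421 = -17*286 - 421 = -4862 - 421 = -5283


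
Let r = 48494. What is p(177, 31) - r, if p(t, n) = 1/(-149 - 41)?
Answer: -9213861/190 ≈ -48494.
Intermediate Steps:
p(t, n) = -1/190 (p(t, n) = 1/(-190) = -1/190)
p(177, 31) - r = -1/190 - 1*48494 = -1/190 - 48494 = -9213861/190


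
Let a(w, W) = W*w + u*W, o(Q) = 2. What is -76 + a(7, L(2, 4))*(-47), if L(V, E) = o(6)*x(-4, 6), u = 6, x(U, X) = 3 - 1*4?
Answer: 1146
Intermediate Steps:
x(U, X) = -1 (x(U, X) = 3 - 4 = -1)
L(V, E) = -2 (L(V, E) = 2*(-1) = -2)
a(w, W) = 6*W + W*w (a(w, W) = W*w + 6*W = 6*W + W*w)
-76 + a(7, L(2, 4))*(-47) = -76 - 2*(6 + 7)*(-47) = -76 - 2*13*(-47) = -76 - 26*(-47) = -76 + 1222 = 1146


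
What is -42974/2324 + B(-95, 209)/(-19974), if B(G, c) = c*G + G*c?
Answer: -191519159/11604894 ≈ -16.503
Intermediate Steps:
B(G, c) = 2*G*c (B(G, c) = G*c + G*c = 2*G*c)
-42974/2324 + B(-95, 209)/(-19974) = -42974/2324 + (2*(-95)*209)/(-19974) = -42974*1/2324 - 39710*(-1/19974) = -21487/1162 + 19855/9987 = -191519159/11604894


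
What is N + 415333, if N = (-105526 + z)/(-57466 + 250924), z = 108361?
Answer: 26783164783/64486 ≈ 4.1533e+5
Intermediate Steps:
N = 945/64486 (N = (-105526 + 108361)/(-57466 + 250924) = 2835/193458 = 2835*(1/193458) = 945/64486 ≈ 0.014654)
N + 415333 = 945/64486 + 415333 = 26783164783/64486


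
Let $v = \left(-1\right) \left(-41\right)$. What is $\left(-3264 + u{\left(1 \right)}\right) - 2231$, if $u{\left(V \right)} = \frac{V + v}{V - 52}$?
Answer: $- \frac{93429}{17} \approx -5495.8$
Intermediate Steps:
$v = 41$
$u{\left(V \right)} = \frac{41 + V}{-52 + V}$ ($u{\left(V \right)} = \frac{V + 41}{V - 52} = \frac{41 + V}{-52 + V}$)
$\left(-3264 + u{\left(1 \right)}\right) - 2231 = \left(-3264 + \frac{41 + 1}{-52 + 1}\right) - 2231 = \left(-3264 + \frac{1}{-51} \cdot 42\right) - 2231 = \left(-3264 - \frac{14}{17}\right) - 2231 = - \frac{55502}{17} - 2231 = - \frac{93429}{17}$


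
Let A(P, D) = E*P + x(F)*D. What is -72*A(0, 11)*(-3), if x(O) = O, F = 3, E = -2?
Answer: 7128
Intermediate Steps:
A(P, D) = -2*P + 3*D
-72*A(0, 11)*(-3) = -72*(-2*0 + 3*11)*(-3) = -72*(0 + 33)*(-3) = -72*33*(-3) = -2376*(-3) = 7128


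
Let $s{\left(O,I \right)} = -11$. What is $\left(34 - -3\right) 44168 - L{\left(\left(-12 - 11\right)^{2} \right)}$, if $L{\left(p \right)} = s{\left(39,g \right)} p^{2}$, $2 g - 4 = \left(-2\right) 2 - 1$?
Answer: $4712467$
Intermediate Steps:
$g = - \frac{1}{2}$ ($g = 2 + \frac{\left(-2\right) 2 - 1}{2} = 2 + \frac{-4 - 1}{2} = 2 + \frac{1}{2} \left(-5\right) = 2 - \frac{5}{2} = - \frac{1}{2} \approx -0.5$)
$L{\left(p \right)} = - 11 p^{2}$
$\left(34 - -3\right) 44168 - L{\left(\left(-12 - 11\right)^{2} \right)} = \left(34 - -3\right) 44168 - - 11 \left(\left(-12 - 11\right)^{2}\right)^{2} = \left(34 + 3\right) 44168 - - 11 \left(\left(-23\right)^{2}\right)^{2} = 37 \cdot 44168 - - 11 \cdot 529^{2} = 1634216 - \left(-11\right) 279841 = 1634216 - -3078251 = 1634216 + 3078251 = 4712467$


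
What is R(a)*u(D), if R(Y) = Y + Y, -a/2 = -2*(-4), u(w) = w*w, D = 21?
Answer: -14112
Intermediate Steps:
u(w) = w²
a = -16 (a = -(-4)*(-4) = -2*8 = -16)
R(Y) = 2*Y
R(a)*u(D) = (2*(-16))*21² = -32*441 = -14112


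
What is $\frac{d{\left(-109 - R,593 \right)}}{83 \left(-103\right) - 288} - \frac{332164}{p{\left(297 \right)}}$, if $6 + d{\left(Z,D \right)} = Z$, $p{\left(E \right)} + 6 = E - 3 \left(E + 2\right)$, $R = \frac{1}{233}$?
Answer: $\frac{341974444910}{623883363} \approx 548.14$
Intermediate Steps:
$R = \frac{1}{233} \approx 0.0042918$
$p{\left(E \right)} = -12 - 2 E$ ($p{\left(E \right)} = -6 + \left(E - 3 \left(E + 2\right)\right) = -6 + \left(E - 3 \left(2 + E\right)\right) = -6 - \left(6 + 2 E\right) = -12 - 2 E$)
$d{\left(Z,D \right)} = -6 + Z$
$\frac{d{\left(-109 - R,593 \right)}}{83 \left(-103\right) - 288} - \frac{332164}{p{\left(297 \right)}} = \frac{-6 - \frac{25398}{233}}{83 \left(-103\right) - 288} - \frac{332164}{-12 - 594} = \frac{-6 - \frac{25398}{233}}{-8549 - 288} - \frac{332164}{-12 - 594} = \frac{-6 - \frac{25398}{233}}{-8837} - \frac{332164}{-606} = \left(- \frac{26796}{233}\right) \left(- \frac{1}{8837}\right) - - \frac{166082}{303} = \frac{26796}{2059021} + \frac{166082}{303} = \frac{341974444910}{623883363}$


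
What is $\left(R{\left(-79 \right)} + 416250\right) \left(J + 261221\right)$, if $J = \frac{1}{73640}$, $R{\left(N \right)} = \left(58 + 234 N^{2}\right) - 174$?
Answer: $\frac{4512185333167606}{9205} \approx 4.9019 \cdot 10^{11}$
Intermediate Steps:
$R{\left(N \right)} = -116 + 234 N^{2}$
$J = \frac{1}{73640} \approx 1.358 \cdot 10^{-5}$
$\left(R{\left(-79 \right)} + 416250\right) \left(J + 261221\right) = \left(\left(-116 + 234 \left(-79\right)^{2}\right) + 416250\right) \left(\frac{1}{73640} + 261221\right) = \left(\left(-116 + 234 \cdot 6241\right) + 416250\right) \frac{19236314441}{73640} = \left(\left(-116 + 1460394\right) + 416250\right) \frac{19236314441}{73640} = \left(1460278 + 416250\right) \frac{19236314441}{73640} = 1876528 \cdot \frac{19236314441}{73640} = \frac{4512185333167606}{9205}$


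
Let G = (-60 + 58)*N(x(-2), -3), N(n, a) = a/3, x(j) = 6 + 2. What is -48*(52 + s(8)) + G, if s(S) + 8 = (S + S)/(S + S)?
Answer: -2158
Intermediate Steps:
x(j) = 8
N(n, a) = a/3 (N(n, a) = a*(⅓) = a/3)
s(S) = -7 (s(S) = -8 + (S + S)/(S + S) = -8 + (2*S)/((2*S)) = -8 + (2*S)*(1/(2*S)) = -8 + 1 = -7)
G = 2 (G = (-60 + 58)*((⅓)*(-3)) = -2*(-1) = 2)
-48*(52 + s(8)) + G = -48*(52 - 7) + 2 = -48*45 + 2 = -2160 + 2 = -2158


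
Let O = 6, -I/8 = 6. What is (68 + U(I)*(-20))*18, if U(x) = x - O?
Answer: 20664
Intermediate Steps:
I = -48 (I = -8*6 = -48)
U(x) = -6 + x (U(x) = x - 1*6 = x - 6 = -6 + x)
(68 + U(I)*(-20))*18 = (68 + (-6 - 48)*(-20))*18 = (68 - 54*(-20))*18 = (68 + 1080)*18 = 1148*18 = 20664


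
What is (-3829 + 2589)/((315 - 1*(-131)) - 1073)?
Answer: 1240/627 ≈ 1.9777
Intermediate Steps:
(-3829 + 2589)/((315 - 1*(-131)) - 1073) = -1240/((315 + 131) - 1073) = -1240/(446 - 1073) = -1240/(-627) = -1240*(-1/627) = 1240/627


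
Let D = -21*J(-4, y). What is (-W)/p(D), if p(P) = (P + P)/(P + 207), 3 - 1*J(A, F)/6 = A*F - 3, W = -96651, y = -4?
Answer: 15754113/280 ≈ 56265.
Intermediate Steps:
J(A, F) = 36 - 6*A*F (J(A, F) = 18 - 6*(A*F - 3) = 18 - 6*(-3 + A*F) = 18 + (18 - 6*A*F) = 36 - 6*A*F)
D = 1260 (D = -21*(36 - 6*(-4)*(-4)) = -21*(36 - 96) = -21*(-60) = 1260)
p(P) = 2*P/(207 + P) (p(P) = (2*P)/(207 + P) = 2*P/(207 + P))
(-W)/p(D) = (-1*(-96651))/((2*1260/(207 + 1260))) = 96651/((2*1260/1467)) = 96651/((2*1260*(1/1467))) = 96651/(280/163) = 96651*(163/280) = 15754113/280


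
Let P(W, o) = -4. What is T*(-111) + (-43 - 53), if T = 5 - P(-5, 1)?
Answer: -1095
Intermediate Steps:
T = 9 (T = 5 - 1*(-4) = 5 + 4 = 9)
T*(-111) + (-43 - 53) = 9*(-111) + (-43 - 53) = -999 - 96 = -1095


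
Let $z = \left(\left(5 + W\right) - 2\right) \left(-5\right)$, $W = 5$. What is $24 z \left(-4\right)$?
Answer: $3840$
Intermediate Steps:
$z = -40$ ($z = \left(\left(5 + 5\right) - 2\right) \left(-5\right) = \left(10 - 2\right) \left(-5\right) = 8 \left(-5\right) = -40$)
$24 z \left(-4\right) = 24 \left(-40\right) \left(-4\right) = \left(-960\right) \left(-4\right) = 3840$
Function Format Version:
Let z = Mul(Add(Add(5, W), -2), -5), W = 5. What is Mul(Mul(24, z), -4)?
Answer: 3840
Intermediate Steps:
z = -40 (z = Mul(Add(Add(5, 5), -2), -5) = Mul(Add(10, -2), -5) = Mul(8, -5) = -40)
Mul(Mul(24, z), -4) = Mul(Mul(24, -40), -4) = Mul(-960, -4) = 3840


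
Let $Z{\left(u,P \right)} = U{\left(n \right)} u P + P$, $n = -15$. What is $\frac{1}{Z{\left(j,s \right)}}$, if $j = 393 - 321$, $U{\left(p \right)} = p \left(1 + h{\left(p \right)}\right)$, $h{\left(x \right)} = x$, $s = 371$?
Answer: $\frac{1}{5609891} \approx 1.7826 \cdot 10^{-7}$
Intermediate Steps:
$U{\left(p \right)} = p \left(1 + p\right)$
$j = 72$
$Z{\left(u,P \right)} = P + 210 P u$ ($Z{\left(u,P \right)} = - 15 \left(1 - 15\right) u P + P = \left(-15\right) \left(-14\right) u P + P = 210 u P + P = 210 P u + P = P + 210 P u$)
$\frac{1}{Z{\left(j,s \right)}} = \frac{1}{371 \left(1 + 210 \cdot 72\right)} = \frac{1}{371 \left(1 + 15120\right)} = \frac{1}{371 \cdot 15121} = \frac{1}{5609891}$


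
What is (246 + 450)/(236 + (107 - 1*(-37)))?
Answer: 174/95 ≈ 1.8316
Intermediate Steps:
(246 + 450)/(236 + (107 - 1*(-37))) = 696/(236 + (107 + 37)) = 696/(236 + 144) = 696/380 = 696*(1/380) = 174/95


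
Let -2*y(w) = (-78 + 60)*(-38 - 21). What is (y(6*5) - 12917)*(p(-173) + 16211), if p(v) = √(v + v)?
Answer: -218005528 - 13448*I*√346 ≈ -2.1801e+8 - 2.5015e+5*I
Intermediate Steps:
y(w) = -531 (y(w) = -(-78 + 60)*(-38 - 21)/2 = -(-9)*(-59) = -½*1062 = -531)
p(v) = √2*√v (p(v) = √(2*v) = √2*√v)
(y(6*5) - 12917)*(p(-173) + 16211) = (-531 - 12917)*(√2*√(-173) + 16211) = -13448*(√2*(I*√173) + 16211) = -13448*(I*√346 + 16211) = -13448*(16211 + I*√346) = -218005528 - 13448*I*√346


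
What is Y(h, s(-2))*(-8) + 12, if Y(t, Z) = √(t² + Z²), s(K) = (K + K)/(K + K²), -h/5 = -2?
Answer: 12 - 16*√26 ≈ -69.584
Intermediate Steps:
h = 10 (h = -5*(-2) = 10)
s(K) = 2*K/(K + K²) (s(K) = (2*K)/(K + K²) = 2*K/(K + K²))
Y(t, Z) = √(Z² + t²)
Y(h, s(-2))*(-8) + 12 = √((2/(1 - 2))² + 10²)*(-8) + 12 = √((2/(-1))² + 100)*(-8) + 12 = √((2*(-1))² + 100)*(-8) + 12 = √((-2)² + 100)*(-8) + 12 = √(4 + 100)*(-8) + 12 = √104*(-8) + 12 = (2*√26)*(-8) + 12 = -16*√26 + 12 = 12 - 16*√26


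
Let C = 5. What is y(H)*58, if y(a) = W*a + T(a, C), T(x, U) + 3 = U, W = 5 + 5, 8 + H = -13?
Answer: -12064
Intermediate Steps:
H = -21 (H = -8 - 13 = -21)
W = 10
T(x, U) = -3 + U
y(a) = 2 + 10*a (y(a) = 10*a + (-3 + 5) = 10*a + 2 = 2 + 10*a)
y(H)*58 = (2 + 10*(-21))*58 = (2 - 210)*58 = -208*58 = -12064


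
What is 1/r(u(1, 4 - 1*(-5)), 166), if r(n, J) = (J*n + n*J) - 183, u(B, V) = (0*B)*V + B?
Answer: 1/149 ≈ 0.0067114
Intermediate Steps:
u(B, V) = B (u(B, V) = 0*V + B = 0 + B = B)
r(n, J) = -183 + 2*J*n (r(n, J) = (J*n + J*n) - 183 = 2*J*n - 183 = -183 + 2*J*n)
1/r(u(1, 4 - 1*(-5)), 166) = 1/(-183 + 2*166*1) = 1/(-183 + 332) = 1/149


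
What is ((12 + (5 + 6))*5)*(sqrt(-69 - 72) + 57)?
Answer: 6555 + 115*I*sqrt(141) ≈ 6555.0 + 1365.5*I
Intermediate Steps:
((12 + (5 + 6))*5)*(sqrt(-69 - 72) + 57) = ((12 + 11)*5)*(sqrt(-141) + 57) = (23*5)*(I*sqrt(141) + 57) = 115*(57 + I*sqrt(141)) = 6555 + 115*I*sqrt(141)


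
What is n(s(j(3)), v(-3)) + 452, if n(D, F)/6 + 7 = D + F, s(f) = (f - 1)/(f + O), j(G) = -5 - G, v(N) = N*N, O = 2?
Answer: 473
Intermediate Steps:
v(N) = N²
s(f) = (-1 + f)/(2 + f) (s(f) = (f - 1)/(f + 2) = (-1 + f)/(2 + f))
n(D, F) = -42 + 6*D + 6*F (n(D, F) = -42 + 6*(D + F) = -42 + (6*D + 6*F) = -42 + 6*D + 6*F)
n(s(j(3)), v(-3)) + 452 = (-42 + 6*((-1 + (-5 - 1*3))/(2 + (-5 - 1*3))) + 6*(-3)²) + 452 = (-42 + 6*((-1 + (-5 - 3))/(2 + (-5 - 3))) + 6*9) + 452 = (-42 + 6*((-1 - 8)/(2 - 8)) + 54) + 452 = (-42 + 6*(-9/(-6)) + 54) + 452 = (-42 + 6*(-⅙*(-9)) + 54) + 452 = (-42 + 6*(3/2) + 54) + 452 = (-42 + 9 + 54) + 452 = 21 + 452 = 473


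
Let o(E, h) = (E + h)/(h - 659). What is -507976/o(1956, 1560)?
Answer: -114421594/879 ≈ -1.3017e+5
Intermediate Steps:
o(E, h) = (E + h)/(-659 + h)
-507976/o(1956, 1560) = -507976*(-659 + 1560)/(1956 + 1560) = -507976/(3516/901) = -507976/((1/901)*3516) = -507976/3516/901 = -507976*901/3516 = -114421594/879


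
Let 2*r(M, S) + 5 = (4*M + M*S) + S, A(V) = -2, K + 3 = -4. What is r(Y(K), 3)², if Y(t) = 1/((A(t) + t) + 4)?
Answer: 289/100 ≈ 2.8900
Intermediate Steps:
K = -7 (K = -3 - 4 = -7)
Y(t) = 1/(2 + t) (Y(t) = 1/((-2 + t) + 4) = 1/(2 + t))
r(M, S) = -5/2 + S/2 + 2*M + M*S/2 (r(M, S) = -5/2 + ((4*M + M*S) + S)/2 = -5/2 + (S + 4*M + M*S)/2 = -5/2 + (S/2 + 2*M + M*S/2) = -5/2 + S/2 + 2*M + M*S/2)
r(Y(K), 3)² = (-5/2 + (½)*3 + 2/(2 - 7) + (½)*3/(2 - 7))² = (-5/2 + 3/2 + 2/(-5) + (½)*3/(-5))² = (-5/2 + 3/2 + 2*(-⅕) + (½)*(-⅕)*3)² = (-5/2 + 3/2 - ⅖ - 3/10)² = (-17/10)² = 289/100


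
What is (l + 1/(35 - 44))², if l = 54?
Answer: 235225/81 ≈ 2904.0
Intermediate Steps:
(l + 1/(35 - 44))² = (54 + 1/(35 - 44))² = (54 + 1/(-9))² = (54 - ⅑)² = (485/9)² = 235225/81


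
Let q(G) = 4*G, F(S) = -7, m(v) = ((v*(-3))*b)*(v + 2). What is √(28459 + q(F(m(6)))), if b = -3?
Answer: 27*√39 ≈ 168.61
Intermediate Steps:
m(v) = 9*v*(2 + v) (m(v) = ((v*(-3))*(-3))*(v + 2) = (-3*v*(-3))*(2 + v) = (9*v)*(2 + v) = 9*v*(2 + v))
√(28459 + q(F(m(6)))) = √(28459 + 4*(-7)) = √(28459 - 28) = √28431 = 27*√39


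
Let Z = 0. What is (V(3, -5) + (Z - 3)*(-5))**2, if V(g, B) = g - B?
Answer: 529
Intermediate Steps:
(V(3, -5) + (Z - 3)*(-5))**2 = ((3 - 1*(-5)) + (0 - 3)*(-5))**2 = ((3 + 5) - 3*(-5))**2 = (8 + 15)**2 = 23**2 = 529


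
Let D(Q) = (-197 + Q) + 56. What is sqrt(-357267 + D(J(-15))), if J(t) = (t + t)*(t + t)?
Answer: 6*I*sqrt(9903) ≈ 597.08*I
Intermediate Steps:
J(t) = 4*t**2 (J(t) = (2*t)*(2*t) = 4*t**2)
D(Q) = -141 + Q
sqrt(-357267 + D(J(-15))) = sqrt(-357267 + (-141 + 4*(-15)**2)) = sqrt(-357267 + (-141 + 4*225)) = sqrt(-357267 + (-141 + 900)) = sqrt(-357267 + 759) = sqrt(-356508) = 6*I*sqrt(9903)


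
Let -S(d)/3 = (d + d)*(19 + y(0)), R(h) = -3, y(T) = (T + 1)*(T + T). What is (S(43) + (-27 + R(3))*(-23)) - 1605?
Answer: -5817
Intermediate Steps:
y(T) = 2*T*(1 + T) (y(T) = (1 + T)*(2*T) = 2*T*(1 + T))
S(d) = -114*d (S(d) = -3*(d + d)*(19 + 2*0*(1 + 0)) = -3*2*d*(19 + 2*0*1) = -3*2*d*(19 + 0) = -3*2*d*19 = -114*d)
(S(43) + (-27 + R(3))*(-23)) - 1605 = (-114*43 + (-27 - 3)*(-23)) - 1605 = (-4902 - 30*(-23)) - 1605 = (-4902 + 690) - 1605 = -4212 - 1605 = -5817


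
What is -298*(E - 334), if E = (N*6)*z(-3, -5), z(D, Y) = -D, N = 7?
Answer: 61984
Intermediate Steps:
E = 126 (E = (7*6)*(-1*(-3)) = 42*3 = 126)
-298*(E - 334) = -298*(126 - 334) = -298*(-208) = 61984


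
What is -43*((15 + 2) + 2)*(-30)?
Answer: 24510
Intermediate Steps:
-43*((15 + 2) + 2)*(-30) = -43*(17 + 2)*(-30) = -43*19*(-30) = -817*(-30) = 24510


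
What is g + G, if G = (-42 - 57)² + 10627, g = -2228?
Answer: 18200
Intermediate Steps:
G = 20428 (G = (-99)² + 10627 = 9801 + 10627 = 20428)
g + G = -2228 + 20428 = 18200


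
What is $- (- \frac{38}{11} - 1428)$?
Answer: $\frac{15746}{11} \approx 1431.5$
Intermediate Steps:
$- (- \frac{38}{11} - 1428) = \left(-1\right) \left(- \frac{15746}{11}\right) = \frac{15746}{11}$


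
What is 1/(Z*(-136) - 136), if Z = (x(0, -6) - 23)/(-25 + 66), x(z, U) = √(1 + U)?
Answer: -369/22372 + 41*I*√5/44744 ≈ -0.016494 + 0.002049*I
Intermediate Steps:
Z = -23/41 + I*√5/41 (Z = (√(1 - 6) - 23)/(-25 + 66) = (√(-5) - 23)/41 = (I*√5 - 23)*(1/41) = (-23 + I*√5)*(1/41) = -23/41 + I*√5/41 ≈ -0.56098 + 0.054538*I)
1/(Z*(-136) - 136) = 1/((-23/41 + I*√5/41)*(-136) - 136) = 1/((3128/41 - 136*I*√5/41) - 136) = 1/(-2448/41 - 136*I*√5/41)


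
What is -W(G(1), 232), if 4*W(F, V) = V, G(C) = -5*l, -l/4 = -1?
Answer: -58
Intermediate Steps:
l = 4 (l = -4*(-1) = 4)
G(C) = -20 (G(C) = -5*4 = -20)
W(F, V) = V/4
-W(G(1), 232) = -232/4 = -1*58 = -58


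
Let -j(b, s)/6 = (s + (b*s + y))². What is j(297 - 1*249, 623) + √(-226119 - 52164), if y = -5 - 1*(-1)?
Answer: -5589921174 + I*√278283 ≈ -5.5899e+9 + 527.53*I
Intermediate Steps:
y = -4 (y = -5 + 1 = -4)
j(b, s) = -6*(-4 + s + b*s)² (j(b, s) = -6*(s + (b*s - 4))² = -6*(s + (-4 + b*s))² = -6*(-4 + s + b*s)²)
j(297 - 1*249, 623) + √(-226119 - 52164) = -6*(-4 + 623 + (297 - 1*249)*623)² + √(-226119 - 52164) = -6*(-4 + 623 + (297 - 249)*623)² + √(-278283) = -6*(-4 + 623 + 48*623)² + I*√278283 = -6*(-4 + 623 + 29904)² + I*√278283 = -6*30523² + I*√278283 = -6*931653529 + I*√278283 = -5589921174 + I*√278283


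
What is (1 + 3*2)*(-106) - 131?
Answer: -873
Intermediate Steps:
(1 + 3*2)*(-106) - 131 = (1 + 6)*(-106) - 131 = 7*(-106) - 131 = -742 - 131 = -873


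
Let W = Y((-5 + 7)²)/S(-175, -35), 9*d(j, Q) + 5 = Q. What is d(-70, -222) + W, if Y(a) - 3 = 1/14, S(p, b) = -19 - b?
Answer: -50461/2016 ≈ -25.030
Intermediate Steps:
d(j, Q) = -5/9 + Q/9
Y(a) = 43/14 (Y(a) = 3 + 1/14 = 43/14)
W = 43/224 (W = 43/(14*(-19 - 1*(-35))) = 43/(14*(-19 + 35)) = (43/14)/16 = (43/14)*(1/16) = 43/224 ≈ 0.19196)
d(-70, -222) + W = (-5/9 + (⅑)*(-222)) + 43/224 = (-5/9 - 74/3) + 43/224 = -227/9 + 43/224 = -50461/2016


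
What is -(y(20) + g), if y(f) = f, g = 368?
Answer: -388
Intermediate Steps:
-(y(20) + g) = -(20 + 368) = -1*388 = -388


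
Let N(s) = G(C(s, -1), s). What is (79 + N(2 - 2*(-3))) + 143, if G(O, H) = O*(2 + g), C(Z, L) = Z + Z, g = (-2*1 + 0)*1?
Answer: 222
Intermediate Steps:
g = -2 (g = (-2 + 0)*1 = -2*1 = -2)
C(Z, L) = 2*Z
G(O, H) = 0 (G(O, H) = O*(2 - 2) = O*0 = 0)
N(s) = 0
(79 + N(2 - 2*(-3))) + 143 = (79 + 0) + 143 = 79 + 143 = 222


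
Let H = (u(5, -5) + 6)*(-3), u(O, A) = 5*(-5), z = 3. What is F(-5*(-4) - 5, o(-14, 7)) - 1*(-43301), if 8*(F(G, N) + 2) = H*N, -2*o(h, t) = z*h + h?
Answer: 86997/2 ≈ 43499.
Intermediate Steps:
o(h, t) = -2*h (o(h, t) = -(3*h + h)/2 = -2*h)
u(O, A) = -25
H = 57 (H = (-25 + 6)*(-3) = -19*(-3) = 57)
F(G, N) = -2 + 57*N/8 (F(G, N) = -2 + (57*N)/8 = -2 + 57*N/8)
F(-5*(-4) - 5, o(-14, 7)) - 1*(-43301) = (-2 + 57*(-2*(-14))/8) - 1*(-43301) = (-2 + (57/8)*28) + 43301 = (-2 + 399/2) + 43301 = 395/2 + 43301 = 86997/2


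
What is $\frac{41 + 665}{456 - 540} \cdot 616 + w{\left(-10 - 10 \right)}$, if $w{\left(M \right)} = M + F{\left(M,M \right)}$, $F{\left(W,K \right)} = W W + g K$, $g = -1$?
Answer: $- \frac{14332}{3} \approx -4777.3$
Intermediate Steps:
$F{\left(W,K \right)} = W^{2} - K$ ($F{\left(W,K \right)} = W W - K = W^{2} - K$)
$w{\left(M \right)} = M^{2}$ ($w{\left(M \right)} = M + \left(M^{2} - M\right) = M^{2}$)
$\frac{41 + 665}{456 - 540} \cdot 616 + w{\left(-10 - 10 \right)} = \frac{41 + 665}{456 - 540} \cdot 616 + \left(-10 - 10\right)^{2} = \frac{706}{-84} \cdot 616 + \left(-20\right)^{2} = 706 \left(- \frac{1}{84}\right) 616 + 400 = \left(- \frac{353}{42}\right) 616 + 400 = - \frac{15532}{3} + 400 = - \frac{14332}{3}$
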